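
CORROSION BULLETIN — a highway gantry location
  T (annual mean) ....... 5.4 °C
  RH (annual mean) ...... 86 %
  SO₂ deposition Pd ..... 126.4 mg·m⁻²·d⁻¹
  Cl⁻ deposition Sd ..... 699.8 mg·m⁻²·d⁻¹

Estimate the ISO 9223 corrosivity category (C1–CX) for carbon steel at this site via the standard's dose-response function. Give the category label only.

C5

carbon steel: temperature factor f = +0.150·(-4.6) = -0.6900
  Pd branch = 1.77·Pd^0.52·e^(0.02·RH+f) = 61.41 μm/a
  Cl⁻ term: 0.102·699.8^0.62·exp(0.033·86+0.04·5.4) = 125.6
  r_corr = 61.41 + 125.6 = 187 μm/a
Category bounds: 80…200 μm/a bracket r_corr ⇒ C5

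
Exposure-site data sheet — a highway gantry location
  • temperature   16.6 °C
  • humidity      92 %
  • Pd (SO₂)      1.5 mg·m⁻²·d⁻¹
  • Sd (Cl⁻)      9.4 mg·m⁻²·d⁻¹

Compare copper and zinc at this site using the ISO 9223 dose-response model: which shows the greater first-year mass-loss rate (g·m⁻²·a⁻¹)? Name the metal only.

copper: f(T) = -0.080·(T−10) [T>10 °C] = -0.5280
  SO₂ term: 0.0053·1.5^0.26·exp(0.059·92-0.5280) = 0.7909
  Sd branch = 0.01025·Sd^0.27·e^(0.036·RH+0.049·T) = 1.162 μm/a
  r_corr = 0.7909 + 1.162 = 1.953 μm/a
  mass loss = 1.953 μm/a × 8.96 g/cm³ = 17.5 g·m⁻²·a⁻¹
zinc: temperature factor f = -0.071·(6.6) = -0.4686
  Pd branch = 0.0129·Pd^0.44·e^(0.046·RH+f) = 0.6645 μm/a
  Cl⁻ term: 0.0175·9.4^0.57·exp(0.008·92+0.085·16.6) = 0.5372
  sum: 0.6645 + 0.5372 → r_corr = 1.202 μm/a
  mass loss = 1.202 μm/a × 7.14 g/cm³ = 8.58 g·m⁻²·a⁻¹
Ordering by g·m⁻²·a⁻¹: copper (17.5) > zinc (8.58)

copper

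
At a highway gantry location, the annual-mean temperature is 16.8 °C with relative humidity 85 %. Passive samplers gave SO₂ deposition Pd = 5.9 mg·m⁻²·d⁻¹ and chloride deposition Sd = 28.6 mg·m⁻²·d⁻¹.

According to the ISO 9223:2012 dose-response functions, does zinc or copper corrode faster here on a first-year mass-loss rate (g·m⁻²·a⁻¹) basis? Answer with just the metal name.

zinc: temperature factor f = -0.071·(6.8) = -0.4828
  SO₂ term: 0.0129·5.9^0.44·exp(0.046·85-0.4828) = 0.8673
  Cl⁻ term: 0.0175·28.6^0.57·exp(0.008·85+0.085·16.8) = 0.9742
  sum: 0.8673 + 0.9742 → r_corr = 1.842 μm/a
  mass loss = 1.842 μm/a × 7.14 g/cm³ = 13.15 g·m⁻²·a⁻¹
copper: T>10 °C ⇒ hinge -0.080·(16.8−10) = -0.5440
  SO₂ term: 0.0053·5.9^0.26·exp(0.059·85-0.5440) = 0.7352
  Sd branch = 0.01025·Sd^0.27·e^(0.036·RH+0.049·T) = 1.231 μm/a
  sum: 0.7352 + 1.231 → r_corr = 1.967 μm/a
  mass loss = 1.967 μm/a × 8.96 g/cm³ = 17.62 g·m⁻²·a⁻¹
Ordering by g·m⁻²·a⁻¹: copper (17.6) > zinc (13.1)

copper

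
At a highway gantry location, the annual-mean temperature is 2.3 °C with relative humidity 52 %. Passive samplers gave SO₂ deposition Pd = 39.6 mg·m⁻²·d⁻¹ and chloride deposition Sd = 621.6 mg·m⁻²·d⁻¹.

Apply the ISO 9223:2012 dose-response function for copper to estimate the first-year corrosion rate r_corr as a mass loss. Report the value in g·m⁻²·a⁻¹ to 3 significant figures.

copper: f(T) = +0.126·(T−10) [T≤10 °C] = -0.9702
  sulphur-dioxide contribution → 0.1124 μm/a
  chloride contribution → 0.4236 μm/a
  total first-year rate 0.536 μm/a
Convert to mass loss: 0.536 μm/a × 8.96 g/cm³ = 4.802 g·m⁻²·a⁻¹

r_corr = 4.80 g·m⁻²·a⁻¹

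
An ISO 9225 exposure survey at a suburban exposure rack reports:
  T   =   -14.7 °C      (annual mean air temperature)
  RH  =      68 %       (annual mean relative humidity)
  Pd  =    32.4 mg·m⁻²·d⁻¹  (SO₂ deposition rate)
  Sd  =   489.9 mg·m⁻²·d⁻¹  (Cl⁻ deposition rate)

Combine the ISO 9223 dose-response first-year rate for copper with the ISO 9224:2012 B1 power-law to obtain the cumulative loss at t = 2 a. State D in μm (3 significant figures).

copper: f(T) = +0.126·(T−10) [T≤10 °C] = -3.1122
  sulphur-dioxide contribution → 0.0322 μm/a
  chloride contribution → 0.3072 μm/a
  ⇒ r_corr(copper) = 0.3394 μm/a
Long-term exponent b (ISO 9224 Table 2, B1) = 0.667
  D(2) = 0.3394 × 2^0.667 = 0.3394 × 1.588 = 0.5388 μm

D(2) = 0.539 μm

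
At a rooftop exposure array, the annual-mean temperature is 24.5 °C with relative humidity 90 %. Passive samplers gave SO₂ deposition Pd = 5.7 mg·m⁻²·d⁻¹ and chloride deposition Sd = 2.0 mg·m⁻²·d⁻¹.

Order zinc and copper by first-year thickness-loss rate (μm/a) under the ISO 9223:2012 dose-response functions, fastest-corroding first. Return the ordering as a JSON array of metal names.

["copper", "zinc"]

zinc: f(T) = -0.071·(T−10) [T>10 °C] = -1.0295
  Pd branch = 0.0129·Pd^0.44·e^(0.046·RH+f) = 0.6224 μm/a
  Sd branch = 0.0175·Sd^0.57·e^(0.008·RH+0.085·T) = 0.4283 μm/a
  sum: 0.6224 + 0.4283 → r_corr = 1.051 μm/a
copper: f(T) = -0.080·(T−10) [T>10 °C] = -1.1600
  Pd branch = 0.0053·Pd^0.26·e^(0.059·RH+f) = 0.5286 μm/a
  Cl⁻ term: 0.01025·2.0^0.27·exp(0.036·90+0.049·24.5) = 1.048
  sum: 0.5286 + 1.048 → r_corr = 1.577 μm/a
Ordering by μm/a: copper (1.58) > zinc (1.05)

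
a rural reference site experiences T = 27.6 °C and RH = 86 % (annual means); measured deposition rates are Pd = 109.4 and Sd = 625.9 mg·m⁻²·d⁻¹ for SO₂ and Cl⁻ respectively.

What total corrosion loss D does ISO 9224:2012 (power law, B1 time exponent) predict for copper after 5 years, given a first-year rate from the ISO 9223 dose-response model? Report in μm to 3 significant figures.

copper: temperature factor f = -0.080·(17.6) = -1.4080
  SO₂ term: 0.0053·109.4^0.26·exp(0.059·86-1.4080) = 0.7023
  Sd branch = 0.01025·Sd^0.27·e^(0.036·RH+0.049·T) = 4.985 μm/a
  sum: 0.7023 + 4.985 → r_corr = 5.688 μm/a
Power-law: D(5) = r_corr · 5^0.667
  D(5) = 5.688 × 5^0.667 = 5.688 × 2.926 = 16.64 μm

D(5) = 16.6 μm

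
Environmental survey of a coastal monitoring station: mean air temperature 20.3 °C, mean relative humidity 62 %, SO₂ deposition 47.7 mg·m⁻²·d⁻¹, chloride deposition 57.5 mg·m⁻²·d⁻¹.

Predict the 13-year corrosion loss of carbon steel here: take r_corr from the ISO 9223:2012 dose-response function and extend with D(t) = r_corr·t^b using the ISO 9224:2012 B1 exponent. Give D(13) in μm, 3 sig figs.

D(13) = 184 μm

carbon steel: T>10 °C ⇒ hinge -0.054·(20.3−10) = -0.5562
  SO₂ term: 1.77·47.7^0.52·exp(0.02·62-0.5562) = 26.17
  Sd branch = 0.102·Sd^0.62·e^(0.033·RH+0.04·T) = 21.92 μm/a
  r_corr = 26.17 + 21.92 = 48.09 μm/a
Long-term exponent b (ISO 9224 Table 2, B1) = 0.523
  D(13) = 48.09 × 13^0.523 = 48.09 × 3.825 = 183.9 μm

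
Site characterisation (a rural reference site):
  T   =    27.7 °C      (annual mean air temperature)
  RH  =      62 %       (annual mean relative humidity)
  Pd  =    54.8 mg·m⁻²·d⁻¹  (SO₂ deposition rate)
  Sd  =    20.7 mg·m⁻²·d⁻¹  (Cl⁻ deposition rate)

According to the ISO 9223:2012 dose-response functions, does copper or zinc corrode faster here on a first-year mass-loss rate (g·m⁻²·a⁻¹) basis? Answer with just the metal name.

copper: T>10 °C ⇒ hinge -0.080·(27.7−10) = -1.4160
  Pd branch = 0.0053·Pd^0.26·e^(0.059·RH+f) = 0.1413 μm/a
  Cl⁻ term: 0.01025·20.7^0.27·exp(0.036·62+0.049·27.7) = 0.8411
  sum: 0.1413 + 0.8411 → r_corr = 0.9824 μm/a
  mass loss = 0.9824 μm/a × 8.96 g/cm³ = 8.802 g·m⁻²·a⁻¹
zinc: T>10 °C ⇒ hinge -0.071·(27.7−10) = -1.2567
  SO₂ term: 0.0129·54.8^0.44·exp(0.046·62-1.2567) = 0.3702
  Sd branch = 0.0175·Sd^0.57·e^(0.008·RH+0.085·T) = 1.703 μm/a
  sum: 0.3702 + 1.703 → r_corr = 2.073 μm/a
  mass loss = 2.073 μm/a × 7.14 g/cm³ = 14.8 g·m⁻²·a⁻¹
Ordering by g·m⁻²·a⁻¹: zinc (14.8) > copper (8.8)

zinc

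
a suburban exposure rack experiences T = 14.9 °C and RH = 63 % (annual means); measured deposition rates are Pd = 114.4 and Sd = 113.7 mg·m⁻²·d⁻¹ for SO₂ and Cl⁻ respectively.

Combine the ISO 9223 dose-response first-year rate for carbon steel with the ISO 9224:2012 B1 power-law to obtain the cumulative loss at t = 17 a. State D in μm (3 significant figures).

D(17) = 370 μm

carbon steel: temperature factor f = -0.054·(4.9) = -0.2646
  SO₂ term: 1.77·114.4^0.52·exp(0.02·63-0.2646) = 56.32
  Sd branch = 0.102·Sd^0.62·e^(0.033·RH+0.04·T) = 27.86 μm/a
  sum: 56.32 + 27.86 → r_corr = 84.17 μm/a
Power-law: D(17) = r_corr · 17^0.523
  D(17) = 84.17 × 17^0.523 = 84.17 × 4.401 = 370.4 μm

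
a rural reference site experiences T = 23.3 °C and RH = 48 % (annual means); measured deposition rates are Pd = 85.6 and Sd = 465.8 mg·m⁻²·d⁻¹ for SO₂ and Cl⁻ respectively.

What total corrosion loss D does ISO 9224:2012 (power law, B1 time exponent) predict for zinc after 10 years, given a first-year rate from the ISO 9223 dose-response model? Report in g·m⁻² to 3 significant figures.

zinc: T>10 °C ⇒ hinge -0.071·(23.3−10) = -0.9443
  SO₂ term: 0.0129·85.6^0.44·exp(0.046·48-0.9443) = 0.3234
  Sd branch = 0.0175·Sd^0.57·e^(0.008·RH+0.085·T) = 6.177 μm/a
  sum: 0.3234 + 6.177 → r_corr = 6.501 μm/a
ISO 9224: D(t) = r_corr · t^b with b = 0.813 (zinc, B1)
  D(10) = 6.501 × 10^0.813 = 6.501 × 6.501 = 42.26 μm
  Mass loss = 42.26 μm × 7.14 g/cm³ = 301.8 g·m⁻²

D(10) = 302 g·m⁻²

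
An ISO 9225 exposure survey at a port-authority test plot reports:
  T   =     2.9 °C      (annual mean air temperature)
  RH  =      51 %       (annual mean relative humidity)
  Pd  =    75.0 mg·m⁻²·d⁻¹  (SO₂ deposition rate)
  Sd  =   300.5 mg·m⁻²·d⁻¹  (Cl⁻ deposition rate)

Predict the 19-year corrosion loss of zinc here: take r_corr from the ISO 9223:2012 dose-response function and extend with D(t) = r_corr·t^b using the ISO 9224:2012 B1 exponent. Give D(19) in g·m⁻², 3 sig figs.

D(19) = 122 g·m⁻²

zinc: f(T) = +0.038·(T−10) [T≤10 °C] = -0.2698
  Pd branch = 0.0129·Pd^0.44·e^(0.046·RH+f) = 0.6875 μm/a
  Cl⁻ term: 0.0175·300.5^0.57·exp(0.008·51+0.085·2.9) = 0.8703
  r_corr = 0.6875 + 0.8703 = 1.558 μm/a
Power-law: D(19) = r_corr · 19^0.813
  D(19) = 1.558 × 19^0.813 = 1.558 × 10.96 = 17.07 μm
  Mass loss = 17.07 μm × 7.14 g/cm³ = 121.9 g·m⁻²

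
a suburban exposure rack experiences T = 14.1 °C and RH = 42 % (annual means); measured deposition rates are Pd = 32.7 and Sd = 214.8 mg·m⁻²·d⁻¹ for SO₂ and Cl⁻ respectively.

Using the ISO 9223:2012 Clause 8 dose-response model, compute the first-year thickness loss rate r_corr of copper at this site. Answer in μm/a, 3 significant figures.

copper: temperature factor f = -0.080·(4.1) = -0.3280
  Pd branch = 0.0053·Pd^0.26·e^(0.059·RH+f) = 0.1127 μm/a
  Sd branch = 0.01025·Sd^0.27·e^(0.036·RH+0.049·T) = 0.3954 μm/a
  r_corr = 0.1127 + 0.3954 = 0.5081 μm/a

r_corr = 0.508 μm/a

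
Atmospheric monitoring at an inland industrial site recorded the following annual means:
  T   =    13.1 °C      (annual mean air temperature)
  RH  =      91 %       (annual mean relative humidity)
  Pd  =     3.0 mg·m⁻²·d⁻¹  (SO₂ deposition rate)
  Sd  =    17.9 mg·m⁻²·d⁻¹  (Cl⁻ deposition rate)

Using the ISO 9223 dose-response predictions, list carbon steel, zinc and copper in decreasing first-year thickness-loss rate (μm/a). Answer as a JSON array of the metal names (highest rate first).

carbon steel: T>10 °C ⇒ hinge -0.054·(13.1−10) = -0.1674
  sulphur-dioxide contribution → 16.36 μm/a
  chloride contribution → 20.76 μm/a
  total first-year rate 37.12 μm/a
zinc: temperature factor f = -0.071·(3.1) = -0.2201
  sulphur-dioxide contribution → 1.104 μm/a
  chloride contribution → 0.5714 μm/a
  total first-year rate 1.675 μm/a
copper: temperature factor f = -0.080·(3.1) = -0.2480
  sulphur-dioxide contribution → 1.181 μm/a
  chloride contribution → 1.123 μm/a
  total first-year rate 2.305 μm/a
Ordering by μm/a: carbon steel (37.1) > copper (2.3) > zinc (1.68)

["carbon steel", "copper", "zinc"]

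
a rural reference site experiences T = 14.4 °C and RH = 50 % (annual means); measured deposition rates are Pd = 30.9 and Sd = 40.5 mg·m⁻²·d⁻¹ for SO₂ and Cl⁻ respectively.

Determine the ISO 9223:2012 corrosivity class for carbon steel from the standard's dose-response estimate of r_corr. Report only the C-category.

carbon steel: temperature factor f = -0.054·(4.4) = -0.2376
  Pd branch = 1.77·Pd^0.52·e^(0.02·RH+f) = 22.59 μm/a
  Cl⁻ term: 0.102·40.5^0.62·exp(0.033·50+0.04·14.4) = 9.375
  r_corr = 22.59 + 9.375 = 31.96 μm/a
32 μm/a falls in (25, 50] for carbon steel → category C3

C3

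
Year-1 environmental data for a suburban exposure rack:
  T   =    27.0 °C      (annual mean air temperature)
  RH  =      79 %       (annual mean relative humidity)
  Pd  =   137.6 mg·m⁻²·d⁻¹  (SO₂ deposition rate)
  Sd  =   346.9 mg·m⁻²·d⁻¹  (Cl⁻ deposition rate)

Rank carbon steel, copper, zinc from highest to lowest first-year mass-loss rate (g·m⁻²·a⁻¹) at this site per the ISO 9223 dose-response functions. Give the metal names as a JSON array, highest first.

["carbon steel", "zinc", "copper"]

carbon steel: temperature factor f = -0.054·(17.0) = -0.9180
  SO₂ term: 1.77·137.6^0.52·exp(0.02·79-0.9180) = 44.42
  Cl⁻ term: 0.102·346.9^0.62·exp(0.033·79+0.04·27.0) = 153
  r_corr = 44.42 + 153 = 197.4 μm/a
  mass loss = 197.4 μm/a × 7.85 g/cm³ = 1550 g·m⁻²·a⁻¹
copper: temperature factor f = -0.080·(17.0) = -1.3600
  SO₂ term: 0.0053·137.6^0.26·exp(0.059·79-1.3600) = 0.5175
  Cl⁻ term: 0.01025·346.9^0.27·exp(0.036·79+0.049·27.0) = 3.208
  sum: 0.5175 + 3.208 → r_corr = 3.726 μm/a
  mass loss = 3.726 μm/a × 8.96 g/cm³ = 33.38 g·m⁻²·a⁻¹
zinc: f(T) = -0.071·(T−10) [T>10 °C] = -1.2070
  SO₂ term: 0.0129·137.6^0.44·exp(0.046·79-1.2070) = 1.275
  Sd branch = 0.0175·Sd^0.57·e^(0.008·RH+0.085·T) = 9.165 μm/a
  r_corr = 1.275 + 9.165 = 10.44 μm/a
  mass loss = 10.44 μm/a × 7.14 g/cm³ = 74.54 g·m⁻²·a⁻¹
Ordering by g·m⁻²·a⁻¹: carbon steel (1550) > zinc (74.5) > copper (33.4)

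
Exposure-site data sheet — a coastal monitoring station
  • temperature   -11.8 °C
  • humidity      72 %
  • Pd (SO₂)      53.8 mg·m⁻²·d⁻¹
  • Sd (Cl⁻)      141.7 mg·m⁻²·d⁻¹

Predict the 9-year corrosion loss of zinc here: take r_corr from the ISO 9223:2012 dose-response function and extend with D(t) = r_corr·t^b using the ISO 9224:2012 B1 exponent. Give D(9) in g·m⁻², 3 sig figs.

zinc: temperature factor f = +0.038·(-21.8) = -0.8284
  sulphur-dioxide contribution → 0.8928 μm/a
  chloride contribution → 0.1923 μm/a
  ⇒ r_corr(zinc) = 1.085 μm/a
Long-term exponent b (ISO 9224 Table 2, B1) = 0.813
  D(9) = 1.085 × 9^0.813 = 1.085 × 5.968 = 6.475 μm
  Mass loss = 6.475 μm × 7.14 g/cm³ = 46.23 g·m⁻²

D(9) = 46.2 g·m⁻²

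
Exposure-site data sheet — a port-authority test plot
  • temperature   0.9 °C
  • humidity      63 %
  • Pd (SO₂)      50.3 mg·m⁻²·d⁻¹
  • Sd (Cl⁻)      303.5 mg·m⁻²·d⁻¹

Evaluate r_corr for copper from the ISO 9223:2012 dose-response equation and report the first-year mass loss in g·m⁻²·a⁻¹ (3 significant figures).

r_corr = 6.06 g·m⁻²·a⁻¹

copper: T≤10 °C ⇒ hinge +0.126·(0.9−10) = -1.1466
  SO₂ term: 0.0053·50.3^0.26·exp(0.059·63-1.1466) = 0.1919
  Cl⁻ term: 0.01025·303.5^0.27·exp(0.036·63+0.049·0.9) = 0.4842
  r_corr = 0.1919 + 0.4842 = 0.6761 μm/a
Convert to mass loss: 0.6761 μm/a × 8.96 g/cm³ = 6.058 g·m⁻²·a⁻¹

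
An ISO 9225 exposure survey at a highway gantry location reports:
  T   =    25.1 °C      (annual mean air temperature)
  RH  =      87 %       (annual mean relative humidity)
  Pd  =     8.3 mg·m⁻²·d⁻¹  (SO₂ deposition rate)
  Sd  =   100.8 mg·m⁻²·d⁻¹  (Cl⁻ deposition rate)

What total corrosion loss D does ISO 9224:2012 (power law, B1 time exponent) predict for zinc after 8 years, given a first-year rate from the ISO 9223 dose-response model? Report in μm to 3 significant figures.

D(8) = 25.6 μm

zinc: T>10 °C ⇒ hinge -0.071·(25.1−10) = -1.0721
  SO₂ term: 0.0129·8.3^0.44·exp(0.046·87-1.0721) = 0.6129
  Cl⁻ term: 0.0175·100.8^0.57·exp(0.008·87+0.085·25.1) = 4.11
  r_corr = 0.6129 + 4.11 = 4.723 μm/a
Power-law: D(8) = r_corr · 8^0.813
  D(8) = 4.723 × 8^0.813 = 4.723 × 5.423 = 25.61 μm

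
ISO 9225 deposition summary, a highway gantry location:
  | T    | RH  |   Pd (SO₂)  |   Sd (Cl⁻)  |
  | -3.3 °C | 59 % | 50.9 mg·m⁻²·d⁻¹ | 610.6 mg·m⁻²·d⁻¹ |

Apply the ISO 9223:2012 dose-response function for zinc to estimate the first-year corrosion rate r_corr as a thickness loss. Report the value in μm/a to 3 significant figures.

r_corr = 1.48 μm/a

zinc: T≤10 °C ⇒ hinge +0.038·(-3.3−10) = -0.5054
  sulphur-dioxide contribution → 0.6618 μm/a
  chloride contribution → 0.8205 μm/a
  total first-year rate 1.482 μm/a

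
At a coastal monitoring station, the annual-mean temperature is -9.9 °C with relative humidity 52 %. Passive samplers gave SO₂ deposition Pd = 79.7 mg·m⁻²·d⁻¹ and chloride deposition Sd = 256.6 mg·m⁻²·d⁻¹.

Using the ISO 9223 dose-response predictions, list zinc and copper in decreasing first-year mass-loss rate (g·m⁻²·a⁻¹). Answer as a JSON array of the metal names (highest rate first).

zinc: temperature factor f = +0.038·(-19.9) = -0.7562
  Pd branch = 0.0129·Pd^0.44·e^(0.046·RH+f) = 0.4546 μm/a
  Sd branch = 0.0175·Sd^0.57·e^(0.008·RH+0.085·T) = 0.2701 μm/a
  sum: 0.4546 + 0.2701 → r_corr = 0.7247 μm/a
  mass loss = 0.7247 μm/a × 7.14 g/cm³ = 5.175 g·m⁻²·a⁻¹
copper: temperature factor f = +0.126·(-19.9) = -2.5074
  SO₂ term: 0.0053·79.7^0.26·exp(0.059·52-2.5074) = 0.02898
  Sd branch = 0.01025·Sd^0.27·e^(0.036·RH+0.049·T) = 0.1835 μm/a
  sum: 0.02898 + 0.1835 → r_corr = 0.2124 μm/a
  mass loss = 0.2124 μm/a × 8.96 g/cm³ = 1.903 g·m⁻²·a⁻¹
Ordering by g·m⁻²·a⁻¹: zinc (5.17) > copper (1.9)

["zinc", "copper"]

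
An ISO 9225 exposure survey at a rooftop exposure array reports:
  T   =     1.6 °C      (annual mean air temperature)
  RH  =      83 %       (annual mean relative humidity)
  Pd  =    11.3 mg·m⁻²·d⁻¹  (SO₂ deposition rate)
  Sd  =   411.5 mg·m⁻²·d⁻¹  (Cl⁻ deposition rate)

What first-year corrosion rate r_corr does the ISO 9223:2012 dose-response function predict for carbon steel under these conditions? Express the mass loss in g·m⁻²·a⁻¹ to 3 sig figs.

r_corr = 625 g·m⁻²·a⁻¹

carbon steel: f(T) = +0.150·(T−10) [T≤10 °C] = -1.2600
  Pd branch = 1.77·Pd^0.52·e^(0.02·RH+f) = 9.317 μm/a
  Sd branch = 0.102·Sd^0.62·e^(0.033·RH+0.04·T) = 70.28 μm/a
  sum: 9.317 + 70.28 → r_corr = 79.6 μm/a
Convert to mass loss: 79.6 μm/a × 7.85 g/cm³ = 624.8 g·m⁻²·a⁻¹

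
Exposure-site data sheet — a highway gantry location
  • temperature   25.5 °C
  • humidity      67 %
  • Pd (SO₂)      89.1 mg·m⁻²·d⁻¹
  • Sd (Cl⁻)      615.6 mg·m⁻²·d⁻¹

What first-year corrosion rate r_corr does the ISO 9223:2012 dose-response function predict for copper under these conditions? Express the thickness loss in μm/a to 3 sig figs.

r_corr = 2.52 μm/a

copper: T>10 °C ⇒ hinge -0.080·(25.5−10) = -1.2400
  SO₂ term: 0.0053·89.1^0.26·exp(0.059·67-1.2400) = 0.2567
  Sd branch = 0.01025·Sd^0.27·e^(0.036·RH+0.049·T) = 2.259 μm/a
  r_corr = 0.2567 + 2.259 = 2.516 μm/a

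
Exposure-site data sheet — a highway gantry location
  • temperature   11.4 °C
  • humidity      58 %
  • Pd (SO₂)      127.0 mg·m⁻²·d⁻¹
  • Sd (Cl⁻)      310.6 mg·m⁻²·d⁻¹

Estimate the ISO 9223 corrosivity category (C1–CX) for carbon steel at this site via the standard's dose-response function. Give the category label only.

carbon steel: T>10 °C ⇒ hinge -0.054·(11.4−10) = -0.0756
  SO₂ term: 1.77·127.0^0.52·exp(0.02·58-0.0756) = 65
  Cl⁻ term: 0.102·310.6^0.62·exp(0.033·58+0.04·11.4) = 38.29
  sum: 65 + 38.29 → r_corr = 103.3 μm/a
Category bounds: 80…200 μm/a bracket r_corr ⇒ C5

C5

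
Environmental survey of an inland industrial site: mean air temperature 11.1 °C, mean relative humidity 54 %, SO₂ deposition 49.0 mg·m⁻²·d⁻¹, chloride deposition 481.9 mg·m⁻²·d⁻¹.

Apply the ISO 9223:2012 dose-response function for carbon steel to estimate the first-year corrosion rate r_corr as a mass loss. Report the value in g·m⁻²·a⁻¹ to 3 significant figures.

carbon steel: temperature factor f = -0.054·(1.1) = -0.0594
  Pd branch = 1.77·Pd^0.52·e^(0.02·RH+f) = 37.16 μm/a
  Sd branch = 0.102·Sd^0.62·e^(0.033·RH+0.04·T) = 43.53 μm/a
  r_corr = 37.16 + 43.53 = 80.69 μm/a
Convert to mass loss: 80.69 μm/a × 7.85 g/cm³ = 633.4 g·m⁻²·a⁻¹

r_corr = 633 g·m⁻²·a⁻¹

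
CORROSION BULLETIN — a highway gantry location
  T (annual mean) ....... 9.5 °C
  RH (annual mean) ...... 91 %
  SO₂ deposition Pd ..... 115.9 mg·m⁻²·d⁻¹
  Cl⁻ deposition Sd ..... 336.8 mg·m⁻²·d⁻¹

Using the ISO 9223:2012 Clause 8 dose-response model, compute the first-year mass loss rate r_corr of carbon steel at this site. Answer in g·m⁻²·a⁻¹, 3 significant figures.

r_corr = 1.81e+03 g·m⁻²·a⁻¹

carbon steel: temperature factor f = +0.150·(-0.5) = -0.0750
  sulphur-dioxide contribution → 120 μm/a
  chloride contribution → 110.9 μm/a
  ⇒ r_corr(carbon steel) = 230.9 μm/a
Convert to mass loss: 230.9 μm/a × 7.85 g/cm³ = 1812 g·m⁻²·a⁻¹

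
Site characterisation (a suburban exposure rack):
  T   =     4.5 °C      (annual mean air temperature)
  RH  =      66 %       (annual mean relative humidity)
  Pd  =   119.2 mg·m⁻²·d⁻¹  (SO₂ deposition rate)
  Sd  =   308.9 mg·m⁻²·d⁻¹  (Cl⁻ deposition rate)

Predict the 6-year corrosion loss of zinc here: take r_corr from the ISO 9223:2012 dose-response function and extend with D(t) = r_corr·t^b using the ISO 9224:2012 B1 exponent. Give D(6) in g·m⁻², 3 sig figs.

D(6) = 89.7 g·m⁻²

zinc: f(T) = +0.038·(T−10) [T≤10 °C] = -0.2090
  sulphur-dioxide contribution → 1.786 μm/a
  chloride contribution → 1.142 μm/a
  ⇒ r_corr(zinc) = 2.928 μm/a
Long-term exponent b (ISO 9224 Table 2, B1) = 0.813
  D(6) = 2.928 × 6^0.813 = 2.928 × 4.292 = 12.57 μm
  Mass loss = 12.57 μm × 7.14 g/cm³ = 89.73 g·m⁻²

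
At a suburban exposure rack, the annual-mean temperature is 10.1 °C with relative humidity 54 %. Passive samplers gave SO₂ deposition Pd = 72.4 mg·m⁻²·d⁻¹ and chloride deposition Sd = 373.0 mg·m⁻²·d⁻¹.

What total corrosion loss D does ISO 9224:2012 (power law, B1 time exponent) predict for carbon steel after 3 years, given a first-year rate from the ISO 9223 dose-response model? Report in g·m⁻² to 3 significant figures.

D(3) = 1.17e+03 g·m⁻²

carbon steel: f(T) = -0.054·(T−10) [T>10 °C] = -0.0054
  sulphur-dioxide contribution → 48.05 μm/a
  chloride contribution → 35.68 μm/a
  ⇒ r_corr(carbon steel) = 83.73 μm/a
ISO 9224: D(t) = r_corr · t^b with b = 0.523 (carbon steel, B1)
  D(3) = 83.73 × 3^0.523 = 83.73 × 1.776 = 148.7 μm
  Mass loss = 148.7 μm × 7.85 g/cm³ = 1168 g·m⁻²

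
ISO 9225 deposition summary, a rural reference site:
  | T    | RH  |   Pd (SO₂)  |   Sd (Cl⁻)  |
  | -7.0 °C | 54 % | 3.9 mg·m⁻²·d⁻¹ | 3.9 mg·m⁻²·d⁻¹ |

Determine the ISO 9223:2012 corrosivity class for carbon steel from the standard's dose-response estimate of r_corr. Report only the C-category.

carbon steel: temperature factor f = +0.150·(-17.0) = -2.5500
  sulphur-dioxide contribution → 0.8259 μm/a
  chloride contribution → 1.065 μm/a
  ⇒ r_corr(carbon steel) = 1.891 μm/a
Category bounds: 1.3…25 μm/a bracket r_corr ⇒ C2

C2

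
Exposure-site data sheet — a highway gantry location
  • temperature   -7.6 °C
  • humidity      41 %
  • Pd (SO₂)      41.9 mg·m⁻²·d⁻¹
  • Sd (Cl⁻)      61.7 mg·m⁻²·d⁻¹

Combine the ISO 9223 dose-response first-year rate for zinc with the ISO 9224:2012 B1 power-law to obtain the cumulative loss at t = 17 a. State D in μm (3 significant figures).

zinc: f(T) = +0.038·(T−10) [T≤10 °C] = -0.6688
  SO₂ term: 0.0129·41.9^0.44·exp(0.046·41-0.6688) = 0.2254
  Sd branch = 0.0175·Sd^0.57·e^(0.008·RH+0.085·T) = 0.1335 μm/a
  r_corr = 0.2254 + 0.1335 = 0.3589 μm/a
Power-law: D(17) = r_corr · 17^0.813
  D(17) = 0.3589 × 17^0.813 = 0.3589 × 10.01 = 3.592 μm

D(17) = 3.59 μm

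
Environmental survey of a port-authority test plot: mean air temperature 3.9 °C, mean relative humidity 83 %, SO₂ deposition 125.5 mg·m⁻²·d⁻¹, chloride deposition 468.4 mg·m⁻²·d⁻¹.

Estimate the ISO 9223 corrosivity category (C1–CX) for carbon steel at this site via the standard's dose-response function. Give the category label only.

carbon steel: temperature factor f = +0.150·(-6.1) = -0.9150
  sulphur-dioxide contribution → 46.01 μm/a
  chloride contribution → 83.5 μm/a
  ⇒ r_corr(carbon steel) = 129.5 μm/a
ISO 9223 Table 2 (carbon steel): 80 < 130 ≤ 200 μm/a ⇒ C5

C5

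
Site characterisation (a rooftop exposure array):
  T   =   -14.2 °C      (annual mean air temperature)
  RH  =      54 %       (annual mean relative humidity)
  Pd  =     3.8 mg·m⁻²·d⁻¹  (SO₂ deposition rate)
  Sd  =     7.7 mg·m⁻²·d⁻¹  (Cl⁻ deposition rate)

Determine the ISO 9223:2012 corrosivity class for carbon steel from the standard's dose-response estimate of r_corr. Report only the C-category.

carbon steel: T≤10 °C ⇒ hinge +0.150·(-14.2−10) = -3.6300
  sulphur-dioxide contribution → 0.2767 μm/a
  chloride contribution → 1.217 μm/a
  ⇒ r_corr(carbon steel) = 1.494 μm/a
Category bounds: 1.3…25 μm/a bracket r_corr ⇒ C2

C2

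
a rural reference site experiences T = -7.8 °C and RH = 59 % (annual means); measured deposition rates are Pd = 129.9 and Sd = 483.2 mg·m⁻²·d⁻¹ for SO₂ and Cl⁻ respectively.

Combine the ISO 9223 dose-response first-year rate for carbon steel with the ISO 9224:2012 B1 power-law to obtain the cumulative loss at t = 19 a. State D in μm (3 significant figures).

D(19) = 136 μm

carbon steel: f(T) = +0.150·(T−10) [T≤10 °C] = -2.6700
  SO₂ term: 1.77·129.9^0.52·exp(0.02·59-2.6700) = 5.011
  Cl⁻ term: 0.102·483.2^0.62·exp(0.033·59+0.04·-7.8) = 24.15
  r_corr = 5.011 + 24.15 = 29.16 μm/a
Power-law: D(19) = r_corr · 19^0.523
  D(19) = 29.16 × 19^0.523 = 29.16 × 4.664 = 136 μm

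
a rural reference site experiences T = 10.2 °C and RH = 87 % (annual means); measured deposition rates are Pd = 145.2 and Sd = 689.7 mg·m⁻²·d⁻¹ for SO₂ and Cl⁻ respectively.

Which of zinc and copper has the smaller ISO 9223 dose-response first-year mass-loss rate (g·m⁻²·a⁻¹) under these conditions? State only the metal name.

zinc: temperature factor f = -0.071·(0.2) = -0.0142
  sulphur-dioxide contribution → 6.219 μm/a
  chloride contribution → 3.466 μm/a
  ⇒ r_corr(zinc) = 9.686 μm/a
  mass loss = 9.686 μm/a × 7.14 g/cm³ = 69.16 g·m⁻²·a⁻¹
copper: T>10 °C ⇒ hinge -0.080·(10.2−10) = -0.0160
  sulphur-dioxide contribution → 3.226 μm/a
  chloride contribution → 2.262 μm/a
  ⇒ r_corr(copper) = 5.488 μm/a
  mass loss = 5.488 μm/a × 8.96 g/cm³ = 49.17 g·m⁻²·a⁻¹
Ordering by g·m⁻²·a⁻¹: zinc (69.2) > copper (49.2)

copper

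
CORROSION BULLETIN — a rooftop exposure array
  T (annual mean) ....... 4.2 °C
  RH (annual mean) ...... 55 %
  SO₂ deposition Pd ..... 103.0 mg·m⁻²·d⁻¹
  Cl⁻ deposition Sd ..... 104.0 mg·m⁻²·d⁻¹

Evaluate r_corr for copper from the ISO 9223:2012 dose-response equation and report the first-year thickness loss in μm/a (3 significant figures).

copper: f(T) = +0.126·(T−10) [T≤10 °C] = -0.7308
  sulphur-dioxide contribution → 0.2185 μm/a
  chloride contribution → 0.3196 μm/a
  total first-year rate 0.5381 μm/a

r_corr = 0.538 μm/a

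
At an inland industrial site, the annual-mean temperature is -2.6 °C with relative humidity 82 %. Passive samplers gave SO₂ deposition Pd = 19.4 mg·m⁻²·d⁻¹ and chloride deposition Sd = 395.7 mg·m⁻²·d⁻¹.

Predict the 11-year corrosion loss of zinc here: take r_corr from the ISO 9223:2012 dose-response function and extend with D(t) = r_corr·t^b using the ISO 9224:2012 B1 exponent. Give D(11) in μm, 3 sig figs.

D(11) = 14.7 μm

zinc: f(T) = +0.038·(T−10) [T≤10 °C] = -0.4788
  sulphur-dioxide contribution → 1.281 μm/a
  chloride contribution → 0.8174 μm/a
  ⇒ r_corr(zinc) = 2.098 μm/a
ISO 9224: D(t) = r_corr · t^b with b = 0.813 (zinc, B1)
  D(11) = 2.098 × 11^0.813 = 2.098 × 7.025 = 14.74 μm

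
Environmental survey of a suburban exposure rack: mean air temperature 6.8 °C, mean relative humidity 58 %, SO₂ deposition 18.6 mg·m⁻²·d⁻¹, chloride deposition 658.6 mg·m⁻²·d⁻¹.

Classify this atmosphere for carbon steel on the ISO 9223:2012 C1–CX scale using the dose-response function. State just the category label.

carbon steel: temperature factor f = +0.150·(-3.2) = -0.4800
  SO₂ term: 1.77·18.6^0.52·exp(0.02·58-0.4800) = 15.97
  Cl⁻ term: 0.102·658.6^0.62·exp(0.033·58+0.04·6.8) = 50.76
  r_corr = 15.97 + 50.76 = 66.73 μm/a
66.7 μm/a falls in (50, 80] for carbon steel → category C4

C4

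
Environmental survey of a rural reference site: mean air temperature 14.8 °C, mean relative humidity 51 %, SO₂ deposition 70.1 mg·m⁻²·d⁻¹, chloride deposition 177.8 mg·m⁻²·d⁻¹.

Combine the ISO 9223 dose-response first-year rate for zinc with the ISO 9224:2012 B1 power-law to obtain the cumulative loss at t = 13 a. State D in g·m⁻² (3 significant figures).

D(13) = 138 g·m⁻²

zinc: f(T) = -0.071·(T−10) [T>10 °C] = -0.3408
  sulphur-dioxide contribution → 0.6217 μm/a
  chloride contribution → 1.774 μm/a
  total first-year rate 2.396 μm/a
ISO 9224: D(t) = r_corr · t^b with b = 0.813 (zinc, B1)
  D(13) = 2.396 × 13^0.813 = 2.396 × 8.047 = 19.28 μm
  Mass loss = 19.28 μm × 7.14 g/cm³ = 137.7 g·m⁻²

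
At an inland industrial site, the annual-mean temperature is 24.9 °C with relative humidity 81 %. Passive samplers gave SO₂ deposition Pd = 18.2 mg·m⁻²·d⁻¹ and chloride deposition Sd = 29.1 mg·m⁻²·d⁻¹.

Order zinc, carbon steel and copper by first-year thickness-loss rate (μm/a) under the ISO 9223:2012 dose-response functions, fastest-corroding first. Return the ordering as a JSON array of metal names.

zinc: f(T) = -0.071·(T−10) [T>10 °C] = -1.0579
  SO₂ term: 0.0129·18.2^0.44·exp(0.046·81-1.0579) = 0.6664
  Cl⁻ term: 0.0175·29.1^0.57·exp(0.008·81+0.085·24.9) = 1.897
  sum: 0.6664 + 1.897 → r_corr = 2.563 μm/a
carbon steel: f(T) = -0.054·(T−10) [T>10 °C] = -0.8046
  Pd branch = 1.77·Pd^0.52·e^(0.02·RH+f) = 18.09 μm/a
  Cl⁻ term: 0.102·29.1^0.62·exp(0.033·81+0.04·24.9) = 32.33
  sum: 18.09 + 32.33 → r_corr = 50.42 μm/a
copper: T>10 °C ⇒ hinge -0.080·(24.9−10) = -1.1920
  Pd branch = 0.0053·Pd^0.26·e^(0.059·RH+f) = 0.4071 μm/a
  Cl⁻ term: 0.01025·29.1^0.27·exp(0.036·81+0.049·24.9) = 1.593
  r_corr = 0.4071 + 1.593 = 2 μm/a
Ordering by μm/a: carbon steel (50.4) > zinc (2.56) > copper (2)

["carbon steel", "zinc", "copper"]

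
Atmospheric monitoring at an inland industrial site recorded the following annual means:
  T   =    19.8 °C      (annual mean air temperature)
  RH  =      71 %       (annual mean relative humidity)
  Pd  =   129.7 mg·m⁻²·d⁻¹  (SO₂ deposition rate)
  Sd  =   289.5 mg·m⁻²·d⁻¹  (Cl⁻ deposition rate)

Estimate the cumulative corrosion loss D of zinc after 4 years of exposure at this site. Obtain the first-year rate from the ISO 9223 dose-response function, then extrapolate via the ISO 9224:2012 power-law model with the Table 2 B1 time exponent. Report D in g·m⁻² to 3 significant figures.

zinc: f(T) = -0.071·(T−10) [T>10 °C] = -0.6958
  sulphur-dioxide contribution → 1.434 μm/a
  chloride contribution → 4.205 μm/a
  ⇒ r_corr(zinc) = 5.639 μm/a
ISO 9224: D(t) = r_corr · t^b with b = 0.813 (zinc, B1)
  D(4) = 5.639 × 4^0.813 = 5.639 × 3.087 = 17.4 μm
  Mass loss = 17.4 μm × 7.14 g/cm³ = 124.3 g·m⁻²

D(4) = 124 g·m⁻²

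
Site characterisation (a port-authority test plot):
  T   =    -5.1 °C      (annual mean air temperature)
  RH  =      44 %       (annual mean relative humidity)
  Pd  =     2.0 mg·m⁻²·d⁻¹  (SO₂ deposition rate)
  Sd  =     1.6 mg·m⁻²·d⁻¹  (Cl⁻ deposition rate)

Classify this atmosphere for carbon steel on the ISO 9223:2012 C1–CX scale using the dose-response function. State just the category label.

carbon steel: f(T) = +0.150·(T−10) [T≤10 °C] = -2.2650
  Pd branch = 1.77·Pd^0.52·e^(0.02·RH+f) = 0.6353 μm/a
  Sd branch = 0.102·Sd^0.62·e^(0.033·RH+0.04·T) = 0.4755 μm/a
  r_corr = 0.6353 + 0.4755 = 1.111 μm/a
ISO 9223 Table 2 (carbon steel): 0 < 1.11 ≤ 1.3 μm/a ⇒ C1

C1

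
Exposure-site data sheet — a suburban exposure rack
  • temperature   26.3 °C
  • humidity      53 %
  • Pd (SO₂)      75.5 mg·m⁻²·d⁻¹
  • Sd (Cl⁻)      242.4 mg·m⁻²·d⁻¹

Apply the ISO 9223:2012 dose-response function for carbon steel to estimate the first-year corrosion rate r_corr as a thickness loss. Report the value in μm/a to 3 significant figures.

carbon steel: T>10 °C ⇒ hinge -0.054·(26.3−10) = -0.8802
  SO₂ term: 1.77·75.5^0.52·exp(0.02·53-0.8802) = 20.07
  Sd branch = 0.102·Sd^0.62·e^(0.033·RH+0.04·T) = 50.52 μm/a
  r_corr = 20.07 + 50.52 = 70.59 μm/a

r_corr = 70.6 μm/a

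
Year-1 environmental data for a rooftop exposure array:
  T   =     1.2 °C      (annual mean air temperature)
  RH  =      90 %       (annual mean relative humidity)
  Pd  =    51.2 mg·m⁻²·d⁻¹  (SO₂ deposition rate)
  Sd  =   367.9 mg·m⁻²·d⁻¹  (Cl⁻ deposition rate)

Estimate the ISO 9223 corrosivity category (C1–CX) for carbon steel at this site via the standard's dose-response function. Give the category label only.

carbon steel: f(T) = +0.150·(T−10) [T≤10 °C] = -1.3200
  SO₂ term: 1.77·51.2^0.52·exp(0.02·90-1.3200) = 22.14
  Cl⁻ term: 0.102·367.9^0.62·exp(0.033·90+0.04·1.2) = 81.29
  sum: 22.14 + 81.29 → r_corr = 103.4 μm/a
103 μm/a falls in (80, 200] for carbon steel → category C5

C5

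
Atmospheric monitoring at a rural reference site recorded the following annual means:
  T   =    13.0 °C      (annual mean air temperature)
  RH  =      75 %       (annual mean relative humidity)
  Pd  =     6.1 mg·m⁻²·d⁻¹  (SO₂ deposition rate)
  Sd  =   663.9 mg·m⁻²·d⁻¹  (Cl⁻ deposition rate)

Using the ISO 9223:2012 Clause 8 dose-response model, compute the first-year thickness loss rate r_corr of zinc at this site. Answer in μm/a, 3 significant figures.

r_corr = 4.64 μm/a

zinc: f(T) = -0.071·(T−10) [T>10 °C] = -0.2130
  Pd branch = 0.0129·Pd^0.44·e^(0.046·RH+f) = 0.7277 μm/a
  Sd branch = 0.0175·Sd^0.57·e^(0.008·RH+0.085·T) = 3.909 μm/a
  sum: 0.7277 + 3.909 → r_corr = 4.637 μm/a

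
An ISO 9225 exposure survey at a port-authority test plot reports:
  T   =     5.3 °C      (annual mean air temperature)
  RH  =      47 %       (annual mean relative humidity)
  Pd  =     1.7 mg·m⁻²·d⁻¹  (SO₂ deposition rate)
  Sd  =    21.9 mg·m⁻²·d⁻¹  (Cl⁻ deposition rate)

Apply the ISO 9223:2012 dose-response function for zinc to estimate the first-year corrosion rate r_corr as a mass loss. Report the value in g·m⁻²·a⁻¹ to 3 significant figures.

zinc: T≤10 °C ⇒ hinge +0.038·(5.3−10) = -0.1786
  sulphur-dioxide contribution → 0.1184 μm/a
  chloride contribution → 0.2323 μm/a
  ⇒ r_corr(zinc) = 0.3507 μm/a
Convert to mass loss: 0.3507 μm/a × 7.14 g/cm³ = 2.504 g·m⁻²·a⁻¹

r_corr = 2.50 g·m⁻²·a⁻¹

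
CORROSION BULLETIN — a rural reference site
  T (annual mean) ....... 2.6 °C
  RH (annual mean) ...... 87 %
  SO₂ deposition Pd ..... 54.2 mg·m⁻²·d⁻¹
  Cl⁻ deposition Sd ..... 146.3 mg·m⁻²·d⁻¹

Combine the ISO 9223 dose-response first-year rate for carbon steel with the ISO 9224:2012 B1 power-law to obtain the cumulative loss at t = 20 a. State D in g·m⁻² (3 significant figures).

D(20) = 2.65e+03 g·m⁻²

carbon steel: T≤10 °C ⇒ hinge +0.150·(2.6−10) = -1.1100
  SO₂ term: 1.77·54.2^0.52·exp(0.02·87-1.1100) = 26.5
  Cl⁻ term: 0.102·146.3^0.62·exp(0.033·87+0.04·2.6) = 43.96
  r_corr = 26.5 + 43.96 = 70.46 μm/a
Power-law: D(20) = r_corr · 20^0.523
  D(20) = 70.46 × 20^0.523 = 70.46 × 4.791 = 337.6 μm
  Mass loss = 337.6 μm × 7.85 g/cm³ = 2650 g·m⁻²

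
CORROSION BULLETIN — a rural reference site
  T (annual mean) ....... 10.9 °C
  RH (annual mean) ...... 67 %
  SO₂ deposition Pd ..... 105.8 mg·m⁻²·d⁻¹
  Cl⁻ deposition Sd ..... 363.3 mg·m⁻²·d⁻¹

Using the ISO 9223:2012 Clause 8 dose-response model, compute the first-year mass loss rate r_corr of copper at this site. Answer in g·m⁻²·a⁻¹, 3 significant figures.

r_corr = 16.3 g·m⁻²·a⁻¹

copper: T>10 °C ⇒ hinge -0.080·(10.9−10) = -0.0720
  Pd branch = 0.0053·Pd^0.26·e^(0.059·RH+f) = 0.8633 μm/a
  Sd branch = 0.01025·Sd^0.27·e^(0.036·RH+0.049·T) = 0.9582 μm/a
  sum: 0.8633 + 0.9582 → r_corr = 1.821 μm/a
Convert to mass loss: 1.821 μm/a × 8.96 g/cm³ = 16.32 g·m⁻²·a⁻¹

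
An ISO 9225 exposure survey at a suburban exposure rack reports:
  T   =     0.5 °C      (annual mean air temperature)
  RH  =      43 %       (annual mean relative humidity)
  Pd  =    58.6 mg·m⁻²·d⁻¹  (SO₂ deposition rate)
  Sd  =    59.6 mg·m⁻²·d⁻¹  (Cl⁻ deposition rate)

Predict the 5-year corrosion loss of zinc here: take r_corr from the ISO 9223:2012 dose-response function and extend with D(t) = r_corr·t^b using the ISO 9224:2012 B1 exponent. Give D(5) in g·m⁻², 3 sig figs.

zinc: T≤10 °C ⇒ hinge +0.038·(0.5−10) = -0.3610
  SO₂ term: 0.0129·58.6^0.44·exp(0.046·43-0.3610) = 0.3897
  Sd branch = 0.0175·Sd^0.57·e^(0.008·RH+0.085·T) = 0.2647 μm/a
  r_corr = 0.3897 + 0.2647 = 0.6544 μm/a
Power-law: D(5) = r_corr · 5^0.813
  D(5) = 0.6544 × 5^0.813 = 0.6544 × 3.701 = 2.422 μm
  Mass loss = 2.422 μm × 7.14 g/cm³ = 17.29 g·m⁻²

D(5) = 17.3 g·m⁻²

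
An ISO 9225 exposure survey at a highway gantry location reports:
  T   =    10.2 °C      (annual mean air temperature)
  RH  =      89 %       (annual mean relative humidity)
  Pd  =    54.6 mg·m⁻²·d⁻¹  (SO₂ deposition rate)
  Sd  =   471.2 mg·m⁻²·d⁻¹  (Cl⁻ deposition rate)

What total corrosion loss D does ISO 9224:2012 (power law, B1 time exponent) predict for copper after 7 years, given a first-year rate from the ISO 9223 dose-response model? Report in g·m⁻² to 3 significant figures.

D(7) = 164 g·m⁻²

copper: T>10 °C ⇒ hinge -0.080·(10.2−10) = -0.0160
  SO₂ term: 0.0053·54.6^0.26·exp(0.059·89-0.0160) = 2.815
  Cl⁻ term: 0.01025·471.2^0.27·exp(0.036·89+0.049·10.2) = 2.193
  r_corr = 2.815 + 2.193 = 5.008 μm/a
ISO 9224: D(t) = r_corr · t^b with b = 0.667 (copper, B1)
  D(7) = 5.008 × 7^0.667 = 5.008 × 3.662 = 18.34 μm
  Mass loss = 18.34 μm × 8.96 g/cm³ = 164.3 g·m⁻²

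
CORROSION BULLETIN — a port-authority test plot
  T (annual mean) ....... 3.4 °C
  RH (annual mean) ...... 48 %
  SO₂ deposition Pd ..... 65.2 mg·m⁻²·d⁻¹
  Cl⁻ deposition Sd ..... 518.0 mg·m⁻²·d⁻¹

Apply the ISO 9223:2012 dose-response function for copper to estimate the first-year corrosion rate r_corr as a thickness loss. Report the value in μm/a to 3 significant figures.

copper: f(T) = +0.126·(T−10) [T≤10 °C] = -0.8316
  Pd branch = 0.0053·Pd^0.26·e^(0.059·RH+f) = 0.1161 μm/a
  Cl⁻ term: 0.01025·518.0^0.27·exp(0.036·48+0.049·3.4) = 0.3685
  sum: 0.1161 + 0.3685 → r_corr = 0.4846 μm/a

r_corr = 0.485 μm/a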